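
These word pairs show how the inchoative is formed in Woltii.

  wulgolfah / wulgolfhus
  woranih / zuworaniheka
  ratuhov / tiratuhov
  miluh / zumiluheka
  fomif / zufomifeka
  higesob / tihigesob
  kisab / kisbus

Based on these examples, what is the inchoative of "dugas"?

miluh and wulgolfah both end in -h yet inflect differently (zumiluheka, wulgolfhus), so the final letter is not what conditions the rule; the last vowel is.
"dugas" has last vowel 'a'. The stems whose last vowel is 'a' (wulgolfah → wulgolfhus, kisab → kisbus) delete the last vowel and add -us.
The other patterns: stems whose last vowel is 'i' or 'u' add zu- … -eka around the stem; stems whose last vowel is 'o' add the prefix ti-.
So dugas → dugsus.

dugsus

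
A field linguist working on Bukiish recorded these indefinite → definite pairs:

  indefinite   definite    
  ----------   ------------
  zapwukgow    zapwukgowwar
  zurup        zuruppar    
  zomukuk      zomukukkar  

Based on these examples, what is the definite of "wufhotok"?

Every pair shown (zapwukgow → zapwukgowwar, zurup → zuruppar, zomukuk → zomukukkar) follows the same rule: double the final consonant and add -ar.
So wufhotok → wufhotokkar.

wufhotokkar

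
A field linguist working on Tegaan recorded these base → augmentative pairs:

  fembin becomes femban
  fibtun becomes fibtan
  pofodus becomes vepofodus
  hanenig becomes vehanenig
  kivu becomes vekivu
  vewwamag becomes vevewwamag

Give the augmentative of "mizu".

vemizu

fibtun and pofodus both have last vowel 'u' yet inflect differently (fibtan, vepofodus), so the last vowel is not what conditions the rule; the final letter is.
"mizu" ends in -u. The one such stem in the data (kivu → vekivu) adds the prefix ve-, so the same rule applies.
The other pattern: stems ending in -n change the last vowel to 'a'.
So mizu → vemizu.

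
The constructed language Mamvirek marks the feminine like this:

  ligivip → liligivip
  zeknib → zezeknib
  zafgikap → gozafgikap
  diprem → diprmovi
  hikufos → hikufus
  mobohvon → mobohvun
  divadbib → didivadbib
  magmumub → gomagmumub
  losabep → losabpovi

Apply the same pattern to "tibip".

ligivip and losabep both end in -p yet inflect differently (liligivip, losabpovi), so the final letter is not what conditions the rule; the last vowel is.
"tibip" has last vowel 'i'. The stems whose last vowel is 'i' (zeknib → zezeknib, ligivip → liligivip, divadbib → didivadbib) repeat the first consonant+vowel as a prefix.
The other patterns: stems whose last vowel is 'o' change the last vowel to 'u'; stems whose last vowel is 'e' delete the last vowel and add -ovi; stems whose last vowel is 'a' or 'u' add the prefix go-.
So tibip → titibip.

titibip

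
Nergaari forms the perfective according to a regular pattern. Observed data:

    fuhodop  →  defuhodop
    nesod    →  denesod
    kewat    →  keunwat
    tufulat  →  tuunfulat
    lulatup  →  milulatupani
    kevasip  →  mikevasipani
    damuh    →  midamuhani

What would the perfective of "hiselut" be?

fuhodop and lulatup both end in -p yet inflect differently (defuhodop, milulatupani), so the final letter is not what conditions the rule; the last vowel is.
"hiselut" has last vowel 'u'. The stems whose last vowel is 'u' (lulatup → milulatupani, damuh → midamuhani) add mi- … -ani around the stem.
So hiselut → mihiselutani.

mihiselutani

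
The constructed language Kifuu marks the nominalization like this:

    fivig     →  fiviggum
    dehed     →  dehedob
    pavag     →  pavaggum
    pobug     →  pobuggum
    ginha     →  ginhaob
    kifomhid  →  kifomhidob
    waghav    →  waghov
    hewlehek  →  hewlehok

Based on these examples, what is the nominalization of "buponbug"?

buponbuggum

kifomhid and fivig both have last vowel 'i' yet inflect differently (kifomhidob, fiviggum), so the last vowel is not what conditions the rule; the final letter is.
"buponbug" ends in -g. The stems ending in -g (pobug → pobuggum, fivig → fiviggum, pavag → pavaggum) double the final consonant and add -um.
The other patterns: stems ending in -a or -d add -ob; stems ending in -k or -v change the last vowel to 'o'.
So buponbug → buponbuggum.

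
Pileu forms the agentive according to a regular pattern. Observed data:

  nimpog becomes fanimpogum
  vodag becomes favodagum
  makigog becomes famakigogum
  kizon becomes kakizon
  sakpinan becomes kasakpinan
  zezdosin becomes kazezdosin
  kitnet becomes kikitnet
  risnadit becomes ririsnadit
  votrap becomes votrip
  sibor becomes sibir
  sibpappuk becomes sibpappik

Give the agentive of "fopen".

kafopen

"fopen" ends in -n. The stems ending in -n (kizon → kakizon, sakpinan → kasakpinan, zezdosin → kazezdosin) add the prefix ka-.
So fopen → kafopen.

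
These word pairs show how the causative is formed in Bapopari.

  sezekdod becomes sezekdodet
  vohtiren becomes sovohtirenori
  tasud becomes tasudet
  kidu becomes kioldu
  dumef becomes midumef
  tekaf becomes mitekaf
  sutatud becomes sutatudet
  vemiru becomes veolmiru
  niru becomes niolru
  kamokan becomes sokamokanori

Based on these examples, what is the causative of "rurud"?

rurudet

tasud and vemiru both have last vowel 'u' yet inflect differently (tasudet, veolmiru), so the last vowel is not what conditions the rule; the final letter is.
"rurud" ends in -d. The stems ending in -d (tasud → tasudet, sutatud → sutatudet, sezekdod → sezekdodet) add -et.
The other patterns: stems ending in -f add the prefix mi-; stems ending in -u insert -ol- after the first vowel; stems ending in -n add so- … -ori around the stem.
So rurud → rurudet.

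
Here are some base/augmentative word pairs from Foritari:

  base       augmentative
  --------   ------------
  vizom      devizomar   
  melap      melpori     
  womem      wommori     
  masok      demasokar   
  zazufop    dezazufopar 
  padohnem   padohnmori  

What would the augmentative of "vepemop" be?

devepemopar

zazufop and melap both end in -p yet inflect differently (dezazufopar, melpori), so the final letter is not what conditions the rule; the last vowel is.
"vepemop" has last vowel 'o'. The stems whose last vowel is 'o' (masok → demasokar, vizom → devizomar, zazufop → dezazufopar) add de- … -ar around the stem.
So vepemop → devepemopar.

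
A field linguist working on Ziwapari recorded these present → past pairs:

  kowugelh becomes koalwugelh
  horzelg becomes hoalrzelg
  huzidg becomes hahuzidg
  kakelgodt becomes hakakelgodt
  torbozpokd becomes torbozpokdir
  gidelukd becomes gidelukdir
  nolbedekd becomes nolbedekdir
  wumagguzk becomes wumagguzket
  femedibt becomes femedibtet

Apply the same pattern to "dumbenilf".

dualmbenilf

horzelg and huzidg both end in -g yet inflect differently (hoalrzelg, hahuzidg), so the final letter is not what conditions the rule; the second-to-last letter is.
"dumbenilf" has second-to-last letter 'l'. The stems whose second-to-last letter is 'l' (kowugelh → koalwugelh, horzelg → hoalrzelg) insert -al- after the first vowel.
So dumbenilf → dualmbenilf.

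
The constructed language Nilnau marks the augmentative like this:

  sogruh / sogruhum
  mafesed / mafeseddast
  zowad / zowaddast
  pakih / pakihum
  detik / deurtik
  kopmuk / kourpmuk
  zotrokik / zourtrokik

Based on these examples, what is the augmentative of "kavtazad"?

zotrokik and pakih both have last vowel 'i' yet inflect differently (zourtrokik, pakihum), so the last vowel is not what conditions the rule; the final letter is.
"kavtazad" ends in -d. The stems ending in -d (mafesed → mafeseddast, zowad → zowaddast) double the final consonant and add -ast.
The other patterns: stems ending in -k insert -ur- after the first vowel; stems ending in -h add -um.
So kavtazad → kavtazaddast.

kavtazaddast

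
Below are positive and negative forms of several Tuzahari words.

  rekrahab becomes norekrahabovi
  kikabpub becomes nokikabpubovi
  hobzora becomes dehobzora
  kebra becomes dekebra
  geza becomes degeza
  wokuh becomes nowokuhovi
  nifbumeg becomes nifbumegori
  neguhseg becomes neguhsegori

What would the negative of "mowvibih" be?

kebra and rekrahab both have last vowel 'a' yet inflect differently (dekebra, norekrahabovi), so the last vowel is not what conditions the rule; the final letter is.
"mowvibih" ends in -h. The one such stem in the data (wokuh → nowokuhovi) adds no- … -ovi around the stem, so the same rule applies.
The other patterns: stems ending in -a add the prefix de-; stems ending in -g add -ori.
So mowvibih → nomowvibihovi.

nomowvibihovi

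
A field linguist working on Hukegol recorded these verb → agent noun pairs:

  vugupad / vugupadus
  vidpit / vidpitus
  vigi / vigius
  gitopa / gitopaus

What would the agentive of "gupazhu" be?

gupazhuus

Every pair shown (vugupad → vugupadus, vidpit → vidpitus, vigi → vigius, …) follows the same rule: add -us.
So gupazhu → gupazhuus.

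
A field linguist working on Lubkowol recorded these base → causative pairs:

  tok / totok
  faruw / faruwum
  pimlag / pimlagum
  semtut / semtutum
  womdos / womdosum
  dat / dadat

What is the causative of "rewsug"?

rewsugum

semtut and dat both end in -t yet inflect differently (semtutum, dadat), so the final letter is not what conditions the rule; the number of vowels is.
"rewsug" has 2 vowels. The stems with 2 vowels (pimlag → pimlagum, faruw → faruwum, womdos → womdosum) add -um.
The other pattern: stems with 1 vowel repeat the first consonant+vowel as a prefix.
So rewsug → rewsugum.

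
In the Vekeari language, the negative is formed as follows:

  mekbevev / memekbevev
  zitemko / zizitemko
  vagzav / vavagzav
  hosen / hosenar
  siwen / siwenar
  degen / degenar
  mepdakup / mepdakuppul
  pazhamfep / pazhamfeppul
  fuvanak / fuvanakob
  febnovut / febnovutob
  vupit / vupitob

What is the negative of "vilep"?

mekbevev and hosen both have last vowel 'e' yet inflect differently (memekbevev, hosenar), so the last vowel is not what conditions the rule; the final letter is.
"vilep" ends in -p. The stems ending in -p (mepdakup → mepdakuppul, pazhamfep → pazhamfeppul) double the final consonant and add -ul.
So vilep → vileppul.

vileppul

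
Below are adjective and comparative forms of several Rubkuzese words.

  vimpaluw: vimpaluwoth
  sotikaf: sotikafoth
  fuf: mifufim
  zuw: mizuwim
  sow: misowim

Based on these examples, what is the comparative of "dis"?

midisim

sotikaf and fuf both end in -f yet inflect differently (sotikafoth, mifufim), so the final letter is not what conditions the rule; the number of vowels is.
"dis" has 1 vowel. The stems with 1 vowel (fuf → mifufim, zuw → mizuwim, sow → misowim) add mi- … -im around the stem.
So dis → midisim.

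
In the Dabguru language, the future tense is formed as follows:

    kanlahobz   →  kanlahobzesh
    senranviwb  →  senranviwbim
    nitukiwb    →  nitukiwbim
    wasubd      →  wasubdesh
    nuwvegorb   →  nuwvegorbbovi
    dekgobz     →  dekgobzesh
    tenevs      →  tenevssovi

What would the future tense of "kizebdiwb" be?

kizebdiwbim

senranviwb and nuwvegorb both end in -b yet inflect differently (senranviwbim, nuwvegorbbovi), so the final letter is not what conditions the rule; the second-to-last letter is.
"kizebdiwb" has second-to-last letter 'w'. The stems whose second-to-last letter is 'w' (senranviwb → senranviwbim, nitukiwb → nitukiwbim) add -im.
So kizebdiwb → kizebdiwbim.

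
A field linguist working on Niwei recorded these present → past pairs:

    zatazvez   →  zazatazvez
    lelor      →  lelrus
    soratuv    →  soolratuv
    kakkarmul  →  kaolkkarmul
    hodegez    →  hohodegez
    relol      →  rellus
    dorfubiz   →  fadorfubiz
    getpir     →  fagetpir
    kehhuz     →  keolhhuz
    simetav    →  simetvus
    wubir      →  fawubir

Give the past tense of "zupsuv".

zuolpsuv

kakkarmul and relol both end in -l yet inflect differently (kaolkkarmul, rellus), so the final letter is not what conditions the rule; the last vowel is.
"zupsuv" has last vowel 'u'. The stems whose last vowel is 'u' (kehhuz → keolhhuz, soratuv → soolratuv, kakkarmul → kaolkkarmul) insert -ol- after the first vowel.
The other patterns: stems whose last vowel is 'a' or 'o' delete the last vowel and add -us; stems whose last vowel is 'e' repeat the first consonant+vowel as a prefix; stems whose last vowel is 'i' add the prefix fa-.
So zupsuv → zuolpsuv.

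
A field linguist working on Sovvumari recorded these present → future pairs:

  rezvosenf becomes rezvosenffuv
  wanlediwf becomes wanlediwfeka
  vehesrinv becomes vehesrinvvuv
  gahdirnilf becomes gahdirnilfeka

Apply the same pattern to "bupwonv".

bupwonvvuv

"bupwonv" has second-to-last letter 'n'. The stems whose second-to-last letter is 'n' (rezvosenf → rezvosenffuv, vehesrinv → vehesrinvvuv) double the final consonant and add -uv.
The other pattern: stems whose second-to-last letter is 'l' or 'w' add -eka.
So bupwonv → bupwonvvuv.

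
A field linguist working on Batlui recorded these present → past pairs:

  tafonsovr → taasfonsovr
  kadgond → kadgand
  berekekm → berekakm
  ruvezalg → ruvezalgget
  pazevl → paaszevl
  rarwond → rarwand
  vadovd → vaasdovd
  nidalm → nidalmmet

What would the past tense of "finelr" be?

finelrret

vadovd and kadgond both end in -d yet inflect differently (vaasdovd, kadgand), so the final letter is not what conditions the rule; the second-to-last letter is.
"finelr" has second-to-last letter 'l'. The stems whose second-to-last letter is 'l' (nidalm → nidalmmet, ruvezalg → ruvezalgget) double the final consonant and add -et.
So finelr → finelrret.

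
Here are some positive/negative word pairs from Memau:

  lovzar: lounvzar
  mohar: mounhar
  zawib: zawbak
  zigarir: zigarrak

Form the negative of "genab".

zigarir and mohar both end in -r yet inflect differently (zigarrak, mounhar), so the final letter is not what conditions the rule; the last vowel is.
"genab" has last vowel 'a'. The stems whose last vowel is 'a' (mohar → mounhar, lovzar → lounvzar) insert -un- after the first vowel.
So genab → geunnab.

geunnab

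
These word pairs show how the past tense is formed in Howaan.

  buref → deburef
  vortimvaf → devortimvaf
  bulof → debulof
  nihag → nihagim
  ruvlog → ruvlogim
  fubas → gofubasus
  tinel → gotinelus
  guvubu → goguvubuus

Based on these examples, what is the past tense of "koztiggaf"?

"koztiggaf" ends in -f. The stems ending in -f (buref → deburef, vortimvaf → devortimvaf, bulof → debulof) add the prefix de-.
The other patterns: stems ending in -g add -im; stems ending in -l, -s or -u add go- … -us around the stem.
So koztiggaf → dekoztiggaf.

dekoztiggaf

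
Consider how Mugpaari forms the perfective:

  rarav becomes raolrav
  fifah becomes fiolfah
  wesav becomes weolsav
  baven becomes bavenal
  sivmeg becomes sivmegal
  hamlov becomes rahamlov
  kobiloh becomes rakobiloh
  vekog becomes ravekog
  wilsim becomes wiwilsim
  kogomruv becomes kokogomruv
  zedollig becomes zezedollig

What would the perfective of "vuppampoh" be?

ravuppampoh

"vuppampoh" has last vowel 'o'. The stems whose last vowel is 'o' (hamlov → rahamlov, kobiloh → rakobiloh, vekog → ravekog) add the prefix ra-.
The other patterns: stems whose last vowel is 'a' insert -ol- after the first vowel; stems whose last vowel is 'e' add -al; stems whose last vowel is 'i' or 'u' repeat the first consonant+vowel as a prefix.
So vuppampoh → ravuppampoh.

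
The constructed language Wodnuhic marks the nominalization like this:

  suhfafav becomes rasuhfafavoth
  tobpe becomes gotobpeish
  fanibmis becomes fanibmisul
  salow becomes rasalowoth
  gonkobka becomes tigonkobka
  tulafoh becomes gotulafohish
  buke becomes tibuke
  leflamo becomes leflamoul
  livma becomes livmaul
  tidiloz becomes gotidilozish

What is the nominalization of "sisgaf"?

"sisgaf" begins with s-. The stems beginning with s- (salow → rasalowoth, suhfafav → rasuhfafavoth) add ra- … -oth around the stem.
So sisgaf → rasisgafoth.

rasisgafoth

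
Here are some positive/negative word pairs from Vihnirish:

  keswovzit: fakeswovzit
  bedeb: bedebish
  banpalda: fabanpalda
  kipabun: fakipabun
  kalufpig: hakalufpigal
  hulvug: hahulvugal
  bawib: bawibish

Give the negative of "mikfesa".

famikfesa

"mikfesa" ends in -a. The one such stem in the data (banpalda → fabanpalda) adds the prefix fa-, so the same rule applies.
The other patterns: stems ending in -g add ha- … -al around the stem; stems ending in -b add -ish.
So mikfesa → famikfesa.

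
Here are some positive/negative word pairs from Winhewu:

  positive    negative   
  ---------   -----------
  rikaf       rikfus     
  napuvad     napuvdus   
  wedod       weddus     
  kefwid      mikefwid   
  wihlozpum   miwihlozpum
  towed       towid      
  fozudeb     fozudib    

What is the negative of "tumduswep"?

napuvad and kefwid both end in -d yet inflect differently (napuvdus, mikefwid), so the final letter is not what conditions the rule; the last vowel is.
"tumduswep" has last vowel 'e'. The stems whose last vowel is 'e' (towed → towid, fozudeb → fozudib) change the last vowel to 'i'.
So tumduswep → tumduswip.

tumduswip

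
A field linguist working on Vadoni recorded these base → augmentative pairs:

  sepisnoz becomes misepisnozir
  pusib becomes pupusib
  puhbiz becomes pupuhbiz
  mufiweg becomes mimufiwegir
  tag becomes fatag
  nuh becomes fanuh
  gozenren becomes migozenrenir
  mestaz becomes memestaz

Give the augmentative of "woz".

mestaz and sepisnoz both end in -z yet inflect differently (memestaz, misepisnozir), so the final letter is not what conditions the rule; the number of vowels is.
"woz" has 1 vowel. The stems with 1 vowel (nuh → fanuh, tag → fatag) add the prefix fa-.
The other patterns: stems with 2 vowels repeat the first consonant+vowel as a prefix; stems with 3 vowels add mi- … -ir around the stem.
So woz → fawoz.

fawoz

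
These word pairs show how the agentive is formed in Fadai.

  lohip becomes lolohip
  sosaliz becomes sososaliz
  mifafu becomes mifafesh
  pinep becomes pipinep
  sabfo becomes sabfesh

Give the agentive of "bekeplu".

sabfo and sosaliz both begin with s- yet inflect differently (sabfesh, sososaliz), so the first letter is not what conditions the rule; whether the stem ends in a vowel or a consonant is.
"bekeplu" ends in a vowel. The stems ending in a vowel (mifafu → mifafesh, sabfo → sabfesh) drop the final letter and add -esh.
So bekeplu → bekeplesh.

bekeplesh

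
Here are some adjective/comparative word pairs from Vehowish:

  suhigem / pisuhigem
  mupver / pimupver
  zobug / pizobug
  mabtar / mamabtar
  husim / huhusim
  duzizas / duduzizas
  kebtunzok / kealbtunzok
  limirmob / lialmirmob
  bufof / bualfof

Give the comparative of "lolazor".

loallazor

mupver and mabtar both end in -r yet inflect differently (pimupver, mamabtar), so the final letter is not what conditions the rule; the last vowel is.
"lolazor" has last vowel 'o'. The stems whose last vowel is 'o' (kebtunzok → kealbtunzok, limirmob → lialmirmob, bufof → bualfof) insert -al- after the first vowel.
The other patterns: stems whose last vowel is 'e' or 'u' add the prefix pi-; stems whose last vowel is 'a' or 'i' repeat the first consonant+vowel as a prefix.
So lolazor → loallazor.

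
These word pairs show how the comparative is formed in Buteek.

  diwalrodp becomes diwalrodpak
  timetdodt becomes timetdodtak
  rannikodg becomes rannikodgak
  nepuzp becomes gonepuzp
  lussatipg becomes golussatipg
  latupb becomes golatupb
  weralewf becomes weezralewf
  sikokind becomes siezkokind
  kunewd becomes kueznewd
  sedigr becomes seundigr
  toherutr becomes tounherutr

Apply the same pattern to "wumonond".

wuezmonond

"wumonond" has second-to-last letter 'n'. The one such stem in the data (sikokind → siezkokind) inserts -ez- after the first vowel (as do weralewf, kunewd), so the same rule applies.
So wumonond → wuezmonond.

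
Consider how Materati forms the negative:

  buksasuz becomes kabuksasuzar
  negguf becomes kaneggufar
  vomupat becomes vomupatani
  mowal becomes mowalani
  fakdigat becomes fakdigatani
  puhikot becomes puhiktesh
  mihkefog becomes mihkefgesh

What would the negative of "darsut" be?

vomupat and puhikot both end in -t yet inflect differently (vomupatani, puhiktesh), so the final letter is not what conditions the rule; the last vowel is.
"darsut" has last vowel 'u'. The stems whose last vowel is 'u' (buksasuz → kabuksasuzar, negguf → kaneggufar) add ka- … -ar around the stem.
The other patterns: stems whose last vowel is 'a' add -ani; stems whose last vowel is 'o' delete the last vowel and add -esh.
So darsut → kadarsutar.

kadarsutar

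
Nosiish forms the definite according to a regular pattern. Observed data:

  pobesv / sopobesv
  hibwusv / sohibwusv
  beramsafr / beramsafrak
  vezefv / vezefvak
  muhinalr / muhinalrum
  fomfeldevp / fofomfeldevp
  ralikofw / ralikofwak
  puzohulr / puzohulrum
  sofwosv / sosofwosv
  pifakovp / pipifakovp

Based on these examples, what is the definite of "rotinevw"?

pobesv and vezefv both end in -v yet inflect differently (sopobesv, vezefvak), so the final letter is not what conditions the rule; the second-to-last letter is.
"rotinevw" has second-to-last letter 'v'. The stems whose second-to-last letter is 'v' (fomfeldevp → fofomfeldevp, pifakovp → pipifakovp) repeat the first consonant+vowel as a prefix.
So rotinevw → rorotinevw.

rorotinevw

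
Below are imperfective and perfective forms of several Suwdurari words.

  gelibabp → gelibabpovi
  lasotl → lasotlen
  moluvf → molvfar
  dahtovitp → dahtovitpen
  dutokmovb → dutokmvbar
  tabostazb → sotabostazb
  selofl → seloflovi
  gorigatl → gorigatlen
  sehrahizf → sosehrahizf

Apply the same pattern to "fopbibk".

fopbibkovi

"fopbibk" has second-to-last letter 'b'. The one such stem in the data (gelibabp → gelibabpovi) adds -ovi, so the same rule applies.
So fopbibk → fopbibkovi.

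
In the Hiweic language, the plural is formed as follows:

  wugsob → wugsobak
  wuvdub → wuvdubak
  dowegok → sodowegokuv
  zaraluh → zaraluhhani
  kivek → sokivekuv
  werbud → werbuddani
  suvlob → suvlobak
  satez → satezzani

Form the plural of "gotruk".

"gotruk" ends in -k. The stems ending in -k (dowegok → sodowegokuv, kivek → sokivekuv) add so- … -uv around the stem.
The other patterns: stems ending in -b add -ak; stems ending in -d, -h or -z double the final consonant and add -ani.
So gotruk → sogotrukuv.

sogotrukuv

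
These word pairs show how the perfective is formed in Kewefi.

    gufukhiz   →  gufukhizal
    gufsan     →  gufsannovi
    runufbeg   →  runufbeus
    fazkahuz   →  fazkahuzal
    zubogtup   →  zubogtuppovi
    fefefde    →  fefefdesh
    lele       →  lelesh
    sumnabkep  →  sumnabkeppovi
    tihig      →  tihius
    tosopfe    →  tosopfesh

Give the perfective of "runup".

tosopfe and sumnabkep both have last vowel 'e' yet inflect differently (tosopfesh, sumnabkeppovi), so the last vowel is not what conditions the rule; the final letter is.
"runup" ends in -p. The stems ending in -p (sumnabkep → sumnabkeppovi, zubogtup → zubogtuppovi) double the final consonant and add -ovi.
The other patterns: stems ending in -e drop the final letter and add -esh; stems ending in -g drop the final letter and add -us; stems ending in -z add -al.
So runup → runuppovi.

runuppovi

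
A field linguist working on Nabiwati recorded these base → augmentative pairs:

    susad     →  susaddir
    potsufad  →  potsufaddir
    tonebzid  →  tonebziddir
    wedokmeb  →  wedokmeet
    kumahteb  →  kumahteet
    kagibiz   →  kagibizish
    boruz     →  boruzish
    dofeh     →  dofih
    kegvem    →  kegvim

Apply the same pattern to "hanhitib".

hanhitiet

tonebzid and kagibiz both have last vowel 'i' yet inflect differently (tonebziddir, kagibizish), so the last vowel is not what conditions the rule; the final letter is.
"hanhitib" ends in -b. The stems ending in -b (wedokmeb → wedokmeet, kumahteb → kumahteet) drop the final letter and add -et.
So hanhitib → hanhitiet.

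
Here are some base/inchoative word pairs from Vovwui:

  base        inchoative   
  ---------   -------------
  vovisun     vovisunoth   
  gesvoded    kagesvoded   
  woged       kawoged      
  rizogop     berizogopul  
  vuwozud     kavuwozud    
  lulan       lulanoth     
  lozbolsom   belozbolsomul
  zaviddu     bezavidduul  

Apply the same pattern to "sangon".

sangonoth

vovisun and vuwozud both have last vowel 'u' yet inflect differently (vovisunoth, kavuwozud), so the last vowel is not what conditions the rule; the final letter is.
"sangon" ends in -n. The stems ending in -n (vovisun → vovisunoth, lulan → lulanoth) add -oth.
So sangon → sangonoth.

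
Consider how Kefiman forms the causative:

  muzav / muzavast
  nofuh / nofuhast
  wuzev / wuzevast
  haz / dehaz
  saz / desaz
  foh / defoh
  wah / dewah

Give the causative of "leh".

"leh" has 1 vowel. The stems with 1 vowel (haz → dehaz, saz → desaz, foh → defoh) add the prefix de-.
So leh → deleh.

deleh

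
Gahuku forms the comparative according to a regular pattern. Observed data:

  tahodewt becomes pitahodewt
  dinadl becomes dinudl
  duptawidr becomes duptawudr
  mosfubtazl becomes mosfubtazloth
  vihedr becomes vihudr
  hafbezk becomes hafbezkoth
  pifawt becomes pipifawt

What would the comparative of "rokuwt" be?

dinadl and mosfubtazl both end in -l yet inflect differently (dinudl, mosfubtazloth), so the final letter is not what conditions the rule; the second-to-last letter is.
"rokuwt" has second-to-last letter 'w'. The stems whose second-to-last letter is 'w' (pifawt → pipifawt, tahodewt → pitahodewt) add the prefix pi-.
So rokuwt → pirokuwt.

pirokuwt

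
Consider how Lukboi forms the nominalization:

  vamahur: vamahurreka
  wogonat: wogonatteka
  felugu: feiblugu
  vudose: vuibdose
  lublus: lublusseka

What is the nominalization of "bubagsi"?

lublus and felugu both have last vowel 'u' yet inflect differently (lublusseka, feiblugu), so the last vowel is not what conditions the rule; whether the stem ends in a vowel or a consonant is.
"bubagsi" ends in a vowel. The stems ending in a vowel (vudose → vuibdose, felugu → feiblugu) insert -ib- after the first vowel.
The other pattern: stems ending in a consonant double the final consonant and add -eka.
So bubagsi → buibbagsi.

buibbagsi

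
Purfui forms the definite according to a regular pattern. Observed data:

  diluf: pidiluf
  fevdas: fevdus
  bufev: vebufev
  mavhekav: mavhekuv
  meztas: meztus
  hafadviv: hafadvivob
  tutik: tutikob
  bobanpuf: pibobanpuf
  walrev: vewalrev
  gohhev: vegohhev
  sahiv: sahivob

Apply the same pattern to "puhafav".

hafadviv and walrev both end in -v yet inflect differently (hafadvivob, vewalrev), so the final letter is not what conditions the rule; the last vowel is.
"puhafav" has last vowel 'a'. The stems whose last vowel is 'a' (meztas → meztus, fevdas → fevdus, mavhekav → mavhekuv) change the last vowel to 'u'.
The other patterns: stems whose last vowel is 'i' add -ob; stems whose last vowel is 'u' add the prefix pi-; stems whose last vowel is 'e' add the prefix ve-.
So puhafav → puhafuv.

puhafuv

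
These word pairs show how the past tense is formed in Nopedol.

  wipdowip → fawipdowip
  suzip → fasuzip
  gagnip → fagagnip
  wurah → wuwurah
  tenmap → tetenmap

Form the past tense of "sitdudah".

wipdowip and tenmap both end in -p yet inflect differently (fawipdowip, tetenmap), so the final letter is not what conditions the rule; the last vowel is.
"sitdudah" has last vowel 'a'. The stems whose last vowel is 'a' (wurah → wuwurah, tenmap → tetenmap) repeat the first consonant+vowel as a prefix.
The other pattern: stems whose last vowel is 'i' add the prefix fa-.
So sitdudah → sisitdudah.

sisitdudah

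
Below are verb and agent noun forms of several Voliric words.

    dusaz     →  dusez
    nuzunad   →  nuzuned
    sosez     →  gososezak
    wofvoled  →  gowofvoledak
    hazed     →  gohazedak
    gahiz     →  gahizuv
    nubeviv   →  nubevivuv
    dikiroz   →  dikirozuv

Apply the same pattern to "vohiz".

vohizuv

dusaz and sosez both end in -z yet inflect differently (dusez, gososezak), so the final letter is not what conditions the rule; the last vowel is.
"vohiz" has last vowel 'i'. The stems whose last vowel is 'i' (gahiz → gahizuv, nubeviv → nubevivuv) add -uv.
So vohiz → vohizuv.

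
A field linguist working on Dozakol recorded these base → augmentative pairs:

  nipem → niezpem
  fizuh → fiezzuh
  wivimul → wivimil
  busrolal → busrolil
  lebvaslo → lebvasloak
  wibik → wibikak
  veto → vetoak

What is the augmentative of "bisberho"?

bisberhoak

"bisberho" ends in -o. The stems ending in -o (lebvaslo → lebvasloak, veto → vetoak) add -ak.
So bisberho → bisberhoak.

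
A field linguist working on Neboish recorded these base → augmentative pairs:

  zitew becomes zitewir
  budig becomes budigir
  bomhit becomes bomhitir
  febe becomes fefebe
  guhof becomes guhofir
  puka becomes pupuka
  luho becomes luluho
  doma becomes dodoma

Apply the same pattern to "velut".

zitew and febe both have last vowel 'e' yet inflect differently (zitewir, fefebe), so the last vowel is not what conditions the rule; whether the stem ends in a vowel or a consonant is.
"velut" ends in a consonant. The stems ending in a consonant (zitew → zitewir, bomhit → bomhitir, budig → budigir) add -ir.
So velut → velutir.

velutir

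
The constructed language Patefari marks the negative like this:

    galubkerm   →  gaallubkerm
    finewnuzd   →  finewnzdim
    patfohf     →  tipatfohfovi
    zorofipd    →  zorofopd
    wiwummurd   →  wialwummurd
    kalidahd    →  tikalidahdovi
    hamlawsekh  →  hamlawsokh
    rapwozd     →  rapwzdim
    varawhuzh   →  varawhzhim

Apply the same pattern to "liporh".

lialporh

rapwozd and wiwummurd both end in -d yet inflect differently (rapwzdim, wialwummurd), so the final letter is not what conditions the rule; the second-to-last letter is.
"liporh" has second-to-last letter 'r'. The stems whose second-to-last letter is 'r' (galubkerm → gaallubkerm, wiwummurd → wialwummurd) insert -al- after the first vowel.
The other patterns: stems whose second-to-last letter is 'z' delete the last vowel and add -im; stems whose second-to-last letter is 'h' add ti- … -ovi around the stem; stems whose second-to-last letter is 'k' or 'p' change the last vowel to 'o'.
So liporh → lialporh.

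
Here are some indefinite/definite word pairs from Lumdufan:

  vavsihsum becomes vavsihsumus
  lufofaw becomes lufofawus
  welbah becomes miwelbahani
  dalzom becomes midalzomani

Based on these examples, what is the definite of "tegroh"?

mitegrohani

"tegroh" has 2 vowels. The stems with 2 vowels (welbah → miwelbahani, dalzom → midalzomani) add mi- … -ani around the stem.
So tegroh → mitegrohani.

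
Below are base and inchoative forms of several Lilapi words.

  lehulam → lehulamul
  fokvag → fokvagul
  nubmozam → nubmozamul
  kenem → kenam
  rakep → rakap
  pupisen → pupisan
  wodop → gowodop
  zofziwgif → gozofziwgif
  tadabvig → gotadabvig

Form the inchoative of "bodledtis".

lehulam and kenem both end in -m yet inflect differently (lehulamul, kenam), so the final letter is not what conditions the rule; the last vowel is.
"bodledtis" has last vowel 'i'. The stems whose last vowel is 'i' (zofziwgif → gozofziwgif, tadabvig → gotadabvig) add the prefix go-.
So bodledtis → gobodledtis.

gobodledtis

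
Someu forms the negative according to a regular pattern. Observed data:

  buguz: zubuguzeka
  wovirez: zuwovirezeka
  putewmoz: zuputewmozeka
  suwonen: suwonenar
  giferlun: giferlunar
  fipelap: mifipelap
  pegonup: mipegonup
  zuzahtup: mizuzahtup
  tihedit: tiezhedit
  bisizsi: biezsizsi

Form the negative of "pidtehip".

wovirez and suwonen both have last vowel 'e' yet inflect differently (zuwovirezeka, suwonenar), so the last vowel is not what conditions the rule; the final letter is.
"pidtehip" ends in -p. The stems ending in -p (fipelap → mifipelap, pegonup → mipegonup, zuzahtup → mizuzahtup) add the prefix mi-.
So pidtehip → mipidtehip.

mipidtehip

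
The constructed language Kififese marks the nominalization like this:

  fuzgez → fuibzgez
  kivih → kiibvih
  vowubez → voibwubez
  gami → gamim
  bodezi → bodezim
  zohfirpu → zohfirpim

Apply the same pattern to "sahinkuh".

saibhinkuh

"sahinkuh" ends in a consonant. The stems ending in a consonant (fuzgez → fuibzgez, kivih → kiibvih, vowubez → voibwubez) insert -ib- after the first vowel.
So sahinkuh → saibhinkuh.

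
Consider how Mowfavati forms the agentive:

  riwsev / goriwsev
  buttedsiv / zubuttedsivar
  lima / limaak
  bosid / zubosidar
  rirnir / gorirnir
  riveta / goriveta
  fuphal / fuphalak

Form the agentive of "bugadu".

zubugaduar

buttedsiv and riwsev both end in -v yet inflect differently (zubuttedsivar, goriwsev), so the final letter is not what conditions the rule; the first letter is.
"bugadu" begins with b-. The stems beginning with b- (bosid → zubosidar, buttedsiv → zubuttedsivar) add zu- … -ar around the stem.
So bugadu → zubugaduar.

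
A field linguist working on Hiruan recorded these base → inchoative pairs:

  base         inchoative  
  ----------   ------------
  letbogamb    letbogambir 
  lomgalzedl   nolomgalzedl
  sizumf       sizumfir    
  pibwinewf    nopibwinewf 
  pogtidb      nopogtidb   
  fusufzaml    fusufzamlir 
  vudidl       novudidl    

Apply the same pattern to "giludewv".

fusufzaml and vudidl both end in -l yet inflect differently (fusufzamlir, novudidl), so the final letter is not what conditions the rule; the second-to-last letter is.
"giludewv" has second-to-last letter 'w'. The one such stem in the data (pibwinewf → nopibwinewf) adds the prefix no-, so the same rule applies.
So giludewv → nogiludewv.

nogiludewv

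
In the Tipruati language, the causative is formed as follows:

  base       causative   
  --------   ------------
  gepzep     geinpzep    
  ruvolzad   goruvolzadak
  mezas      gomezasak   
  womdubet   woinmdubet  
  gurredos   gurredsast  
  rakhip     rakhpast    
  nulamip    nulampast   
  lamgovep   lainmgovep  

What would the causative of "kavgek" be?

kainvgek

"kavgek" has last vowel 'e'. The stems whose last vowel is 'e' (lamgovep → lainmgovep, gepzep → geinpzep, womdubet → woinmdubet) insert -in- after the first vowel.
The other patterns: stems whose last vowel is 'i' or 'o' delete the last vowel and add -ast; stems whose last vowel is 'a' add go- … -ak around the stem.
So kavgek → kainvgek.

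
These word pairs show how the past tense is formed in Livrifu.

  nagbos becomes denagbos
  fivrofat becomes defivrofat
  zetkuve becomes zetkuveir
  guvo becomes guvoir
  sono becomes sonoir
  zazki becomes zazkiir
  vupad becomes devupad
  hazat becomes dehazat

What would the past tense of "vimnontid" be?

devimnontid

nagbos and sono both have last vowel 'o' yet inflect differently (denagbos, sonoir), so the last vowel is not what conditions the rule; whether the stem ends in a vowel or a consonant is.
"vimnontid" ends in a consonant. The stems ending in a consonant (fivrofat → defivrofat, hazat → dehazat, nagbos → denagbos) add the prefix de-.
The other pattern: stems ending in a vowel add -ir.
So vimnontid → devimnontid.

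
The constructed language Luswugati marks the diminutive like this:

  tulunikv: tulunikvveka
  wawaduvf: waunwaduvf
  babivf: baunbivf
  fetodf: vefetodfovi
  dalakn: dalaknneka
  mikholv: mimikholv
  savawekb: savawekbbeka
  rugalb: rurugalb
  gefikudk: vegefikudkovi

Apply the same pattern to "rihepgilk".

ririhepgilk

tulunikv and mikholv both end in -v yet inflect differently (tulunikvveka, mimikholv), so the final letter is not what conditions the rule; the second-to-last letter is.
"rihepgilk" has second-to-last letter 'l'. The stems whose second-to-last letter is 'l' (mikholv → mimikholv, rugalb → rurugalb) repeat the first consonant+vowel as a prefix.
So rihepgilk → ririhepgilk.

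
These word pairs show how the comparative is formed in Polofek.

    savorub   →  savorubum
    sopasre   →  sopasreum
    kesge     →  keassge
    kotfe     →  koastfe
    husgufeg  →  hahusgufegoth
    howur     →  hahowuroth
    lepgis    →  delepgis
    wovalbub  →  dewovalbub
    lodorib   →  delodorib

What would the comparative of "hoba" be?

hahobaoth

"hoba" begins with h-. The stems beginning with h- (husgufeg → hahusgufegoth, howur → hahowuroth) add ha- … -oth around the stem.
The other patterns: stems beginning with s- add -um; stems beginning with k- insert -as- after the first vowel; stems beginning with l- or w- add the prefix de-.
So hoba → hahobaoth.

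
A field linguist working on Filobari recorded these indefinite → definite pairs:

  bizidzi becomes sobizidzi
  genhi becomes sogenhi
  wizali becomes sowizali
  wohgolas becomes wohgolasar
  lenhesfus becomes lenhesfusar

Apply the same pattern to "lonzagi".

wohgolas and wizali both begin with w- yet inflect differently (wohgolasar, sowizali), so the first letter is not what conditions the rule; whether the stem ends in a vowel or a consonant is.
"lonzagi" ends in a vowel. The stems ending in a vowel (wizali → sowizali, bizidzi → sobizidzi, genhi → sogenhi) add the prefix so-.
So lonzagi → solonzagi.

solonzagi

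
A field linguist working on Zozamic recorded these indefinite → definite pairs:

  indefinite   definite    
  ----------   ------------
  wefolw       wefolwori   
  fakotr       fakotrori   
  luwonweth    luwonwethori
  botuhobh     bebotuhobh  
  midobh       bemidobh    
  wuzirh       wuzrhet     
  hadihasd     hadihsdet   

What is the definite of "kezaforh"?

kezafrhet

luwonweth and botuhobh both end in -h yet inflect differently (luwonwethori, bebotuhobh), so the final letter is not what conditions the rule; the second-to-last letter is.
"kezaforh" has second-to-last letter 'r'. The one such stem in the data (wuzirh → wuzrhet) deletes the last vowel and adds -et (as does hadihasd), so the same rule applies.
The other patterns: stems whose second-to-last letter is 'l' or 't' add -ori; stems whose second-to-last letter is 'b' add the prefix be-.
So kezaforh → kezafrhet.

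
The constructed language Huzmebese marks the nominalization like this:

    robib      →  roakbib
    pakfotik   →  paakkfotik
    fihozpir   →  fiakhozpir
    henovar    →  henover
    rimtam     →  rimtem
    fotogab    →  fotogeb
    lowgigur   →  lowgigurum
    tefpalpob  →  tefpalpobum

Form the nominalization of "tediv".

teakdiv

fihozpir and henovar both end in -r yet inflect differently (fiakhozpir, henover), so the final letter is not what conditions the rule; the last vowel is.
"tediv" has last vowel 'i'. The stems whose last vowel is 'i' (robib → roakbib, pakfotik → paakkfotik, fihozpir → fiakhozpir) insert -ak- after the first vowel.
The other patterns: stems whose last vowel is 'a' change the last vowel to 'e'; stems whose last vowel is 'o' or 'u' add -um.
So tediv → teakdiv.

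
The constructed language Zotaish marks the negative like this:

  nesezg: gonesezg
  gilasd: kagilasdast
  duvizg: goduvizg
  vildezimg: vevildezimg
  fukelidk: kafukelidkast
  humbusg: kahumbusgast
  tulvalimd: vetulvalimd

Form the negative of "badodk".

kabadodkast

nesezg and vildezimg both end in -g yet inflect differently (gonesezg, vevildezimg), so the final letter is not what conditions the rule; the second-to-last letter is.
"badodk" has second-to-last letter 'd'. The one such stem in the data (fukelidk → kafukelidkast) adds ka- … -ast around the stem, so the same rule applies.
The other patterns: stems whose second-to-last letter is 'z' add the prefix go-; stems whose second-to-last letter is 'm' add the prefix ve-.
So badodk → kabadodkast.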